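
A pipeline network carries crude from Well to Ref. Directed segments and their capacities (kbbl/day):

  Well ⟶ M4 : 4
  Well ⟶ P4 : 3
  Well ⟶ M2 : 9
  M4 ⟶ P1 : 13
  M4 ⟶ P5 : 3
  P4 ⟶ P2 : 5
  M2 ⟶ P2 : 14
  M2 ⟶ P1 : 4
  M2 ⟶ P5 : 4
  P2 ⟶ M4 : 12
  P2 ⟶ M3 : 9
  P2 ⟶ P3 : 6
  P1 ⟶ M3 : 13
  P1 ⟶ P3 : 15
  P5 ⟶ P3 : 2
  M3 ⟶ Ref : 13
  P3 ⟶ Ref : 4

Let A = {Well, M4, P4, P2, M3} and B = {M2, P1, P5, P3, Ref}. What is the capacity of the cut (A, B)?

Edges leaving {Well, M4, P4, P2, M3}: Well→M2 (9), M4→P1 (13), M4→P5 (3), P2→P3 (6), M3→Ref (13).
Cut capacity = 9 + 13 + 3 + 6 + 13 = 44.

44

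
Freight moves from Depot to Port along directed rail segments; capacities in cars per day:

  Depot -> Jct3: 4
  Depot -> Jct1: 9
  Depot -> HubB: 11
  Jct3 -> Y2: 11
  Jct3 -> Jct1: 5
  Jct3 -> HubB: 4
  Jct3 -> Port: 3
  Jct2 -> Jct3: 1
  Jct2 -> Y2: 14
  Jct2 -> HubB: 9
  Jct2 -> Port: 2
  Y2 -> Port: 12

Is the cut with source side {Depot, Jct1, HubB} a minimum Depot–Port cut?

Yes — it is a minimum cut (capacity 4).

Given cut capacity: 4 = 4.
Augment Depot→Jct3→Port: bottleneck 3, flow now 3.
Augment Depot→Jct3→Y2→Port: bottleneck 1, flow now 4.
No augmenting path remains; maximum flow = 4.
Cut capacity 4 equals the max flow, so it is a minimum cut.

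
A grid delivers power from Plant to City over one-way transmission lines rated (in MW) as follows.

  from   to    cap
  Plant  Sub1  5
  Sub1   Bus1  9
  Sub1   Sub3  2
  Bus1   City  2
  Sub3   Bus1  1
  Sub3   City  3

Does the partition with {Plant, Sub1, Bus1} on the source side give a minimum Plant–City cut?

Yes — it is a minimum cut (capacity 4).

Given cut capacity: 2 + 2 = 4.
Augment Plant→Sub1→Bus1→City: bottleneck 2, flow now 2.
Augment Plant→Sub1→Sub3→City: bottleneck 2, flow now 4.
No augmenting path remains; maximum flow = 4.
Cut capacity 4 equals the max flow, so it is a minimum cut.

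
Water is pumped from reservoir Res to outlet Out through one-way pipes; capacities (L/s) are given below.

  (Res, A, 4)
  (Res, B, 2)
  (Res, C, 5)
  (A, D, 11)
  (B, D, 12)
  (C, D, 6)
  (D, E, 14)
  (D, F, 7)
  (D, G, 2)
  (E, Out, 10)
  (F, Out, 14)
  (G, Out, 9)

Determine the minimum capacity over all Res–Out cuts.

Augment Res→A→D→E→Out: bottleneck 4, flow now 4.
Augment Res→B→D→E→Out: bottleneck 2, flow now 6.
Augment Res→C→D→E→Out: bottleneck 4, flow now 10.
Augment Res→C→D→F→Out: bottleneck 1, flow now 11.
No augmenting path remains; maximum flow = 11.
By max-flow min-cut, the minimum cut capacity equals the max flow.
In the residual graph, reachable from Res: {Res}.
Min-cut edges: Res→A (4), Res→B (2), Res→C (5); capacity 4 + 2 + 5 = 11.

11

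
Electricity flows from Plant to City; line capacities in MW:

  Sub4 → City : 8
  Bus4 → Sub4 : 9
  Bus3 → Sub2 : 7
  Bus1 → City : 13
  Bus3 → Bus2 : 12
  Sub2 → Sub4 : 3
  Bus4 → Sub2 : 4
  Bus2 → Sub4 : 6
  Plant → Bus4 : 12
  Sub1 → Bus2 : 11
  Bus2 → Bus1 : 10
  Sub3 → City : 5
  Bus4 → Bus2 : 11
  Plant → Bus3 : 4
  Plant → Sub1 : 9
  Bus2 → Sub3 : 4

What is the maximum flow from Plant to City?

22

Augment Plant→Bus4→Sub4→City: bottleneck 8, flow now 8.
Augment Plant→Bus4→Bus2→Sub3→City: bottleneck 4, flow now 12.
Augment Plant→Sub1→Bus2→Bus1→City: bottleneck 9, flow now 21.
Augment Plant→Bus3→Bus2→Bus1→City: bottleneck 1, flow now 22.
No augmenting path remains; maximum flow = 22.
In the residual graph, reachable from Plant: {Plant, Bus4, Sub1, Bus3, Bus2, Sub2, Sub4}.
Min-cut edges: Bus2→Sub3 (4), Bus2→Bus1 (10), Sub4→City (8); capacity 4 + 10 + 8 = 22.
This cut is saturated, so no flow can exceed 22.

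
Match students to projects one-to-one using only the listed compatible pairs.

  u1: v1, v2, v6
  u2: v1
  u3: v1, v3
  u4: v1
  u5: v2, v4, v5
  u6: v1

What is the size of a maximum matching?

Unit-capacity flow: source→left, listed edges, right→sink; max matching = max flow.
Augmenting path u1→v1 (+1); matched 1.
Augmenting path u3→v3 (+1); matched 2.
Augmenting path u5→v2 (+1); matched 3.
Augmenting path u2→v1→u1→v6 (+1); matched 4.
No augmenting path remains; maximum matching = 4.
König certificate: {u1, u3, u5, v1} is a vertex cover of size 4 (every listed pair touches it), so no matching can be larger.

4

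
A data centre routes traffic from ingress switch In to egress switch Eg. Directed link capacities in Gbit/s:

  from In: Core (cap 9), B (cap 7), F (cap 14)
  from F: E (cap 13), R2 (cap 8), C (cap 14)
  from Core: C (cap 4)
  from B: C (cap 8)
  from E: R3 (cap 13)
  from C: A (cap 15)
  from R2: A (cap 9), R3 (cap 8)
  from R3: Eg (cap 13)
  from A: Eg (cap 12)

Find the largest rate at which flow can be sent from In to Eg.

25

Augment In→F→E→R3→Eg: bottleneck 13, flow now 13.
Augment In→F→C→A→Eg: bottleneck 1, flow now 14.
Augment In→Core→C→A→Eg: bottleneck 4, flow now 18.
Augment In→B→C→A→Eg: bottleneck 7, flow now 25.
No augmenting path remains; maximum flow = 25.
In the residual graph, reachable from In: {In, Core}.
Min-cut edges: In→F (14), In→B (7), Core→C (4); capacity 14 + 7 + 4 = 25.
This cut is saturated, so no flow can exceed 25.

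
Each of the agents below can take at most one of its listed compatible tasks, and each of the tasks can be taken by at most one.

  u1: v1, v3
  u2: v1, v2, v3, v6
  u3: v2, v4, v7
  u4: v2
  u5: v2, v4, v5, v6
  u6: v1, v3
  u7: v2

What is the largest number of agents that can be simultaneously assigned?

Unit-capacity flow: source→left, listed edges, right→sink; max matching = max flow.
Augmenting path u1→v1 (+1); matched 1.
Augmenting path u2→v2 (+1); matched 2.
Augmenting path u3→v4 (+1); matched 3.
Augmenting path u5→v5 (+1); matched 4.
Augmenting path u6→v3 (+1); matched 5.
Augmenting path u4→v2→u2→v6 (+1); matched 6.
No augmenting path remains; maximum matching = 6.
König certificate: {u1, u2, u3, u5, u6, v2} is a vertex cover of size 6 (every listed pair touches it), so no matching can be larger.

6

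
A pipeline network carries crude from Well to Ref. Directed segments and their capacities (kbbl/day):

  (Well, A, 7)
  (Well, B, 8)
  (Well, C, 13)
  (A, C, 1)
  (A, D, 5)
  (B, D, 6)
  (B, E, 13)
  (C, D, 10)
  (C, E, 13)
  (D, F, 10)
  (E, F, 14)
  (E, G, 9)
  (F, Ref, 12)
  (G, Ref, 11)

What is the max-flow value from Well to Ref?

21

Augment Well→A→D→F→Ref: bottleneck 5, flow now 5.
Augment Well→B→D→F→Ref: bottleneck 5, flow now 10.
Augment Well→B→E→F→Ref: bottleneck 2, flow now 12.
Augment Well→B→E→G→Ref: bottleneck 1, flow now 13.
Augment Well→C→E→G→Ref: bottleneck 8, flow now 21.
No augmenting path remains; maximum flow = 21.
In the residual graph, reachable from Well: {Well, A, B, C, D, E, F}.
Min-cut edges: E→G (9), F→Ref (12); capacity 9 + 12 = 21.
This cut is saturated, so no flow can exceed 21.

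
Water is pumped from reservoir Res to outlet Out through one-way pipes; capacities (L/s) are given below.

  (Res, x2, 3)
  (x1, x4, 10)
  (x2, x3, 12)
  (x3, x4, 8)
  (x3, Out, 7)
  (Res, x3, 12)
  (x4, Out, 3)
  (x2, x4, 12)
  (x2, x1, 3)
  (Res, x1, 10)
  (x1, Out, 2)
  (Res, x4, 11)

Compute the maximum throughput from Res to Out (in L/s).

12

Augment Res→x1→Out: bottleneck 2, flow now 2.
Augment Res→x3→Out: bottleneck 7, flow now 9.
Augment Res→x4→Out: bottleneck 3, flow now 12.
No augmenting path remains; maximum flow = 12.
In the residual graph, reachable from Res: {Res, x1, x2, x3, x4}.
Min-cut edges: x1→Out (2), x3→Out (7), x4→Out (3); capacity 2 + 7 + 3 = 12.
This cut is saturated, so no flow can exceed 12.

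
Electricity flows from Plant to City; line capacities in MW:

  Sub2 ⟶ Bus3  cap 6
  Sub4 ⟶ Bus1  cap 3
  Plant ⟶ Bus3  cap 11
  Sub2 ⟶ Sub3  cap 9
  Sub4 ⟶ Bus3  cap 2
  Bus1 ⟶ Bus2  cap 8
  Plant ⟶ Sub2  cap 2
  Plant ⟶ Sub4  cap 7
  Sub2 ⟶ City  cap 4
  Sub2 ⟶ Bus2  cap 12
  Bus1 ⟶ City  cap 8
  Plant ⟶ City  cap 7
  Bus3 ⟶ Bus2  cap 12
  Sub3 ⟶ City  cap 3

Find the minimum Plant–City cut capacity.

12

Augment Plant→City: bottleneck 7, flow now 7.
Augment Plant→Sub2→City: bottleneck 2, flow now 9.
Augment Plant→Sub4→Bus1→City: bottleneck 3, flow now 12.
No augmenting path remains; maximum flow = 12.
By max-flow min-cut, the minimum cut capacity equals the max flow.
In the residual graph, reachable from Plant: {Plant, Sub4, Bus3, Bus2}.
Min-cut edges: Plant→Sub2 (2), Plant→City (7), Sub4→Bus1 (3); capacity 2 + 7 + 3 = 12.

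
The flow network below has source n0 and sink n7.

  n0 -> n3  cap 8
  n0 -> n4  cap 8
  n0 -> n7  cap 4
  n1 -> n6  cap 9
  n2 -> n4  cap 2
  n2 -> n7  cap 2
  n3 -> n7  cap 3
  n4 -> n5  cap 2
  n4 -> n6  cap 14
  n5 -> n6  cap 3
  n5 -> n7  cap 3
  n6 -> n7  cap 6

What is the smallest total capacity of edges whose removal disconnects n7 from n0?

15

Augment n0→n7: bottleneck 4, flow now 4.
Augment n0→n3→n7: bottleneck 3, flow now 7.
Augment n0→n4→n5→n7: bottleneck 2, flow now 9.
Augment n0→n4→n6→n7: bottleneck 6, flow now 15.
No augmenting path remains; maximum flow = 15.
By max-flow min-cut, the minimum cut capacity equals the max flow.
In the residual graph, reachable from n0: {n0, n3}.
Min-cut edges: n0→n4 (8), n0→n7 (4), n3→n7 (3); capacity 8 + 4 + 3 = 15.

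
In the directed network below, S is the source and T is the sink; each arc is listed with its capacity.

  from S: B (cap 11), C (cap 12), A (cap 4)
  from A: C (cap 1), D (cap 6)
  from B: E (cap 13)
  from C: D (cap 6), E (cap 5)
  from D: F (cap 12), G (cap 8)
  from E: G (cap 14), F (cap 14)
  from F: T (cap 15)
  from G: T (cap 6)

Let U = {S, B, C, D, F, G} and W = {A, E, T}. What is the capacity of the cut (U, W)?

43

Edges leaving {S, B, C, D, F, G}: S→A (4), B→E (13), C→E (5), F→T (15), G→T (6).
Cut capacity = 4 + 13 + 5 + 15 + 6 = 43.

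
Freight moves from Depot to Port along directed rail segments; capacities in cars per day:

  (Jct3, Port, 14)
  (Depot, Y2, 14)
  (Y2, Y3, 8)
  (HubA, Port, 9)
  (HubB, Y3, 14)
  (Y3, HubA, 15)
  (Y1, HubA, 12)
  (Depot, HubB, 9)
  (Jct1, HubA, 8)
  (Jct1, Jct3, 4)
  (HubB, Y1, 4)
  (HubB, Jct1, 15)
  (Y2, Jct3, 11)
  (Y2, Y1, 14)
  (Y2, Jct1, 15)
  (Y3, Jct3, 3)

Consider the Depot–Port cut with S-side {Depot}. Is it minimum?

Given cut capacity: 9 + 14 = 23.
Augment Depot→Y2→Jct3→Port: bottleneck 11, flow now 11.
Augment Depot→HubB→Jct1→Jct3→Port: bottleneck 3, flow now 14.
Augment Depot→HubB→Jct1→HubA→Port: bottleneck 6, flow now 20.
Augment Depot→Y2→Jct1→HubA→Port: bottleneck 2, flow now 22.
Augment Depot→Y2→Y3→HubA→Port: bottleneck 1, flow now 23.
No augmenting path remains; maximum flow = 23.
Cut capacity 23 equals the max flow, so it is a minimum cut.

Yes — it is a minimum cut (capacity 23).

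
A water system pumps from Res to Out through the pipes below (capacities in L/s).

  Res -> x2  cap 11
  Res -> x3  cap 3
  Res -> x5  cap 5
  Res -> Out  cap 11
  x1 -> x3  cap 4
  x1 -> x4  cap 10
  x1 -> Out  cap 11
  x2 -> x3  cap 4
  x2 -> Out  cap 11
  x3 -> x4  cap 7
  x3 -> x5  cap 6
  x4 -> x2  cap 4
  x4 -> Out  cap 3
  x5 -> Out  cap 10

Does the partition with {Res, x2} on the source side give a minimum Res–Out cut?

Given cut capacity: 3 + 5 + 11 + 4 + 11 = 34.
Augment Res→Out: bottleneck 11, flow now 11.
Augment Res→x2→Out: bottleneck 11, flow now 22.
Augment Res→x5→Out: bottleneck 5, flow now 27.
Augment Res→x3→x4→Out: bottleneck 3, flow now 30.
No augmenting path remains; maximum flow = 30.
In the residual graph, reachable from Res: {Res}.
Min-cut edges: Res→x2 (11), Res→x3 (3), Res→x5 (5), Res→Out (11); capacity 11 + 3 + 5 + 11 = 30.
Cut capacity 34 exceeds the max flow 30, so it is not minimum.

No — its capacity is 34, but the minimum cut has capacity 30.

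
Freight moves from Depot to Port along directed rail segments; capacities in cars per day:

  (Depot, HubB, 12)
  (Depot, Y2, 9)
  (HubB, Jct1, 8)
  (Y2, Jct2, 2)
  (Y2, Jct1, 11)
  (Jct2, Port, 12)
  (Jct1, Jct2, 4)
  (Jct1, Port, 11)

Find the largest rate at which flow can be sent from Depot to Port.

17

Augment Depot→HubB→Jct1→Port: bottleneck 8, flow now 8.
Augment Depot→Y2→Jct2→Port: bottleneck 2, flow now 10.
Augment Depot→Y2→Jct1→Port: bottleneck 3, flow now 13.
Augment Depot→Y2→Jct1→Jct2→Port: bottleneck 4, flow now 17.
No augmenting path remains; maximum flow = 17.
In the residual graph, reachable from Depot: {Depot, HubB}.
Min-cut edges: Depot→Y2 (9), HubB→Jct1 (8); capacity 9 + 8 = 17.
This cut is saturated, so no flow can exceed 17.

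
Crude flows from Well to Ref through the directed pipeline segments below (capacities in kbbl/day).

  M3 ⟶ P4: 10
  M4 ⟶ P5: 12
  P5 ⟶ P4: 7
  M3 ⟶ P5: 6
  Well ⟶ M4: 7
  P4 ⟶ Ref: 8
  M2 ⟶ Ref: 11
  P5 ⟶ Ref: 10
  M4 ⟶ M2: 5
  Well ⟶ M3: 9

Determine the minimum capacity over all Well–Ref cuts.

Augment Well→M4→P5→Ref: bottleneck 7, flow now 7.
Augment Well→M3→P5→Ref: bottleneck 3, flow now 10.
Augment Well→M3→P4→Ref: bottleneck 6, flow now 16.
No augmenting path remains; maximum flow = 16.
By max-flow min-cut, the minimum cut capacity equals the max flow.
In the residual graph, reachable from Well: {Well}.
Min-cut edges: Well→M4 (7), Well→M3 (9); capacity 7 + 9 = 16.

16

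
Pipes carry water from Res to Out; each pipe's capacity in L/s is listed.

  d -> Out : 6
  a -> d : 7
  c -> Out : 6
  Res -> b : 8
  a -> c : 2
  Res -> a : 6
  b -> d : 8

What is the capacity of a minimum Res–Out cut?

8

Augment Res→a→c→Out: bottleneck 2, flow now 2.
Augment Res→a→d→Out: bottleneck 4, flow now 6.
Augment Res→b→d→Out: bottleneck 2, flow now 8.
No augmenting path remains; maximum flow = 8.
By max-flow min-cut, the minimum cut capacity equals the max flow.
In the residual graph, reachable from Res: {Res, a, b, d}.
Min-cut edges: a→c (2), d→Out (6); capacity 2 + 6 = 8.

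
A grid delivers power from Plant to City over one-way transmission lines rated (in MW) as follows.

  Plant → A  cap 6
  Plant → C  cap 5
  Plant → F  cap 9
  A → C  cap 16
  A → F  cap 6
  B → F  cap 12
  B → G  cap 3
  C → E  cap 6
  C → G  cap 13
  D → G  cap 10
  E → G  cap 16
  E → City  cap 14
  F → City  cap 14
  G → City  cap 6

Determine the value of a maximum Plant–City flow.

20

Augment Plant→F→City: bottleneck 9, flow now 9.
Augment Plant→A→F→City: bottleneck 5, flow now 14.
Augment Plant→C→E→City: bottleneck 5, flow now 19.
Augment Plant→A→C→E→City: bottleneck 1, flow now 20.
No augmenting path remains; maximum flow = 20.
In the residual graph, reachable from Plant: {Plant}.
Min-cut edges: Plant→A (6), Plant→C (5), Plant→F (9); capacity 6 + 5 + 9 = 20.
This cut is saturated, so no flow can exceed 20.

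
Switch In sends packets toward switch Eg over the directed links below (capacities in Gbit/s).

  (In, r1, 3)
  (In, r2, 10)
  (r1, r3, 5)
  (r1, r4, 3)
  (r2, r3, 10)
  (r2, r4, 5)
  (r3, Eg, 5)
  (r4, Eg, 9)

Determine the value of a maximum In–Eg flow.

13

Augment In→r1→r3→Eg: bottleneck 3, flow now 3.
Augment In→r2→r3→Eg: bottleneck 2, flow now 5.
Augment In→r2→r4→Eg: bottleneck 5, flow now 10.
Augment In→r2→r3→r1→r4→Eg: bottleneck 3, flow now 13. (uses reverse residual edge)
No augmenting path remains; maximum flow = 13.
In the residual graph, reachable from In: {In}.
Min-cut edges: In→r1 (3), In→r2 (10); capacity 3 + 10 = 13.
This cut is saturated, so no flow can exceed 13.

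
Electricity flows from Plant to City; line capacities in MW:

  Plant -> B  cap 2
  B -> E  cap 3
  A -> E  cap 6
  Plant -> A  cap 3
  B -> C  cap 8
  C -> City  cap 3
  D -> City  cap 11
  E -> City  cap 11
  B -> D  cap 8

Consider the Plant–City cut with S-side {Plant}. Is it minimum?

Given cut capacity: 3 + 2 = 5.
Augment Plant→A→E→City: bottleneck 3, flow now 3.
Augment Plant→B→C→City: bottleneck 2, flow now 5.
No augmenting path remains; maximum flow = 5.
Cut capacity 5 equals the max flow, so it is a minimum cut.

Yes — it is a minimum cut (capacity 5).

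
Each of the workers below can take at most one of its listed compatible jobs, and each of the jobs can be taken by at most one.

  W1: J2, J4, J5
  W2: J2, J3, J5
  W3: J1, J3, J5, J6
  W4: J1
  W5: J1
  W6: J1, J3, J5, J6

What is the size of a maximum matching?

Unit-capacity flow: source→left, listed edges, right→sink; max matching = max flow.
Augmenting path W1→J2 (+1); matched 1.
Augmenting path W2→J3 (+1); matched 2.
Augmenting path W3→J1 (+1); matched 3.
Augmenting path W6→J5 (+1); matched 4.
Augmenting path W4→J1→W3→J6 (+1); matched 5.
No augmenting path remains; maximum matching = 5.
König certificate: {W1, W2, W3, W6, J1} is a vertex cover of size 5 (every listed pair touches it), so no matching can be larger.

5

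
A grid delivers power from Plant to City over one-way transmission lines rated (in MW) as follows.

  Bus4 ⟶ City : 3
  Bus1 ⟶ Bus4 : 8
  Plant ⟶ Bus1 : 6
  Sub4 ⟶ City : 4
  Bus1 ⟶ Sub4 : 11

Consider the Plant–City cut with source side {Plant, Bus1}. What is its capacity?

19

Edges leaving {Plant, Bus1}: Bus1→Bus4 (8), Bus1→Sub4 (11).
Cut capacity = 8 + 11 = 19.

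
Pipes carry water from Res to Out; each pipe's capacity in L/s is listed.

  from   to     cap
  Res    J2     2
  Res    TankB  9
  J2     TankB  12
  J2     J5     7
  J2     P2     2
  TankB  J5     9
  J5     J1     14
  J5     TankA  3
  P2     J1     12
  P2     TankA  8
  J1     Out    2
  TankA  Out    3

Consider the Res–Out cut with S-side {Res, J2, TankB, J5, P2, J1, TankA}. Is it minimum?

Given cut capacity: 2 + 3 = 5.
Augment Res→J2→J5→J1→Out: bottleneck 2, flow now 2.
Augment Res→TankB→J5→TankA→Out: bottleneck 3, flow now 5.
No augmenting path remains; maximum flow = 5.
Cut capacity 5 equals the max flow, so it is a minimum cut.

Yes — it is a minimum cut (capacity 5).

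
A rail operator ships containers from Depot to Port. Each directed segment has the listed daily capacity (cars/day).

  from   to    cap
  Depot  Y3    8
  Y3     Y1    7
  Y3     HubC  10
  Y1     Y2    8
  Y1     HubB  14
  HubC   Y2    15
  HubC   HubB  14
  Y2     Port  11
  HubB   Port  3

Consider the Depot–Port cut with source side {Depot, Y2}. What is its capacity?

19

Edges leaving {Depot, Y2}: Depot→Y3 (8), Y2→Port (11).
Cut capacity = 8 + 11 = 19.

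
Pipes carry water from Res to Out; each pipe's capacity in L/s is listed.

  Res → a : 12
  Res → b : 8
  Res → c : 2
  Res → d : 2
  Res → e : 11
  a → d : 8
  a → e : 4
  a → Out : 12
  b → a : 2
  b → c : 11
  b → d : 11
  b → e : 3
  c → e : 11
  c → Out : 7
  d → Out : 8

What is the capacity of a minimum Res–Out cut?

24

Augment Res→a→Out: bottleneck 12, flow now 12.
Augment Res→c→Out: bottleneck 2, flow now 14.
Augment Res→d→Out: bottleneck 2, flow now 16.
Augment Res→b→c→Out: bottleneck 5, flow now 21.
Augment Res→b→d→Out: bottleneck 3, flow now 24.
No augmenting path remains; maximum flow = 24.
By max-flow min-cut, the minimum cut capacity equals the max flow.
In the residual graph, reachable from Res: {Res, e}.
Min-cut edges: Res→a (12), Res→b (8), Res→c (2), Res→d (2); capacity 12 + 8 + 2 + 2 = 24.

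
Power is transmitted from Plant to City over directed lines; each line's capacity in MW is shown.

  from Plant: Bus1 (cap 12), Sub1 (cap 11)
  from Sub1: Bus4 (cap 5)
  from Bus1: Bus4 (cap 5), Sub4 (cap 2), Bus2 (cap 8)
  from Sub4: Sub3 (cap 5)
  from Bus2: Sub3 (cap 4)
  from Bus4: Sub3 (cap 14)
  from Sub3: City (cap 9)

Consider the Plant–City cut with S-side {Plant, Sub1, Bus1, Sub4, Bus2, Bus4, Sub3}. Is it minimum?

Yes — it is a minimum cut (capacity 9).

Given cut capacity: 9 = 9.
Augment Plant→Sub1→Bus4→Sub3→City: bottleneck 5, flow now 5.
Augment Plant→Bus1→Sub4→Sub3→City: bottleneck 2, flow now 7.
Augment Plant→Bus1→Bus2→Sub3→City: bottleneck 2, flow now 9.
No augmenting path remains; maximum flow = 9.
Cut capacity 9 equals the max flow, so it is a minimum cut.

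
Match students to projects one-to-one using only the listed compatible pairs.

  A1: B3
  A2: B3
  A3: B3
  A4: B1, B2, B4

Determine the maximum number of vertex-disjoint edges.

Unit-capacity flow: source→left, listed edges, right→sink; max matching = max flow.
Augmenting path A1→B3 (+1); matched 1.
Augmenting path A4→B1 (+1); matched 2.
No augmenting path remains; maximum matching = 2.
König certificate: {A4, B3} is a vertex cover of size 2 (every listed pair touches it), so no matching can be larger.

2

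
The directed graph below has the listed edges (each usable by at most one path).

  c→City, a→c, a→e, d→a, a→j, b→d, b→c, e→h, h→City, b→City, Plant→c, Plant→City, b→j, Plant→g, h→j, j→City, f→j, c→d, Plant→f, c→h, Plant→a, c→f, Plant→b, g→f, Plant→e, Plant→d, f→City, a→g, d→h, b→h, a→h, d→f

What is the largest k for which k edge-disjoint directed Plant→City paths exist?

6

Assign every edge capacity 1; by Menger, the answer equals the max flow.
Path Plant→City (+1); total 1.
Path Plant→b→City (+1); total 2.
Path Plant→c→City (+1); total 3.
Path Plant→f→City (+1); total 4.
Path Plant→a→h→City (+1); total 5.
Path Plant→d→a→j→City (+1); total 6.
No residual Plant→City path; max flow = 6.
Certifying cut of size 6: {Plant→City, Plant→b, c→City, f→City, h→City, j→City}.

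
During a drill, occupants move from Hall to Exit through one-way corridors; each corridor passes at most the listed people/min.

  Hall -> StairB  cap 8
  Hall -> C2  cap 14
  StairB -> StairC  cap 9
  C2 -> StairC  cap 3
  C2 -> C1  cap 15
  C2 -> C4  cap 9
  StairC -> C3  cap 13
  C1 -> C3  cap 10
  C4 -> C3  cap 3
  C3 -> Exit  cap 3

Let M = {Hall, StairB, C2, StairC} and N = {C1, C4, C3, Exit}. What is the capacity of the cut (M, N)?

37

Edges leaving {Hall, StairB, C2, StairC}: C2→C1 (15), C2→C4 (9), StairC→C3 (13).
Cut capacity = 15 + 9 + 13 = 37.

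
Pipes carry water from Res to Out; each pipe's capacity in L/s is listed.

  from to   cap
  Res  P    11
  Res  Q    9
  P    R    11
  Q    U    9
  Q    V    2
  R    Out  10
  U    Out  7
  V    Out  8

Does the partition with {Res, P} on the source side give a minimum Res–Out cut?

No — its capacity is 20, but the minimum cut has capacity 19.

Given cut capacity: 9 + 11 = 20.
Augment Res→P→R→Out: bottleneck 10, flow now 10.
Augment Res→Q→U→Out: bottleneck 7, flow now 17.
Augment Res→Q→V→Out: bottleneck 2, flow now 19.
No augmenting path remains; maximum flow = 19.
In the residual graph, reachable from Res: {Res, P, R}.
Min-cut edges: Res→Q (9), R→Out (10); capacity 9 + 10 = 19.
Cut capacity 20 exceeds the max flow 19, so it is not minimum.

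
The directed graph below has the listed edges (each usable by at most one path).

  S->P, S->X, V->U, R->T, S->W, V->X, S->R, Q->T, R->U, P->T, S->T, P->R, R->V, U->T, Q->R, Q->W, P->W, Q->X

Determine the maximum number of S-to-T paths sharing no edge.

3

Assign every edge capacity 1; by Menger, the answer equals the max flow.
Path S→T (+1); total 1.
Path S→P→T (+1); total 2.
Path S→R→T (+1); total 3.
No residual S→T path; max flow = 3.
Certifying cut of size 3: {S→P, S→R, S→T}.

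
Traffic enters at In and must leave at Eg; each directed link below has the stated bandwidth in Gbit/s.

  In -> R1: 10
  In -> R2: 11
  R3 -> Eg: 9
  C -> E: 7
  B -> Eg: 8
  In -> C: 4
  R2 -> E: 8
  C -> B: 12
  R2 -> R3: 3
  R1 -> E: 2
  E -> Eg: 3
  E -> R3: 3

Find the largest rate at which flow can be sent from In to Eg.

13

Augment In→C→B→Eg: bottleneck 4, flow now 4.
Augment In→R1→E→Eg: bottleneck 2, flow now 6.
Augment In→R2→E→Eg: bottleneck 1, flow now 7.
Augment In→R2→R3→Eg: bottleneck 3, flow now 10.
Augment In→R2→E→R3→Eg: bottleneck 3, flow now 13.
No augmenting path remains; maximum flow = 13.
In the residual graph, reachable from In: {In, R1, R2, E}.
Min-cut edges: In→C (4), R2→R3 (3), E→R3 (3), E→Eg (3); capacity 4 + 3 + 3 + 3 = 13.
This cut is saturated, so no flow can exceed 13.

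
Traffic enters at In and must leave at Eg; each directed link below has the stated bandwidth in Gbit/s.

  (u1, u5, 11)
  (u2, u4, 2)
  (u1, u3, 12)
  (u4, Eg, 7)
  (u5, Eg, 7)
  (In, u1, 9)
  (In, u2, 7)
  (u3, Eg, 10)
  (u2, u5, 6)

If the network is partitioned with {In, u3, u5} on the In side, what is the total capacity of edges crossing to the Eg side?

33

Edges leaving {In, u3, u5}: In→u1 (9), In→u2 (7), u3→Eg (10), u5→Eg (7).
Cut capacity = 9 + 7 + 10 + 7 = 33.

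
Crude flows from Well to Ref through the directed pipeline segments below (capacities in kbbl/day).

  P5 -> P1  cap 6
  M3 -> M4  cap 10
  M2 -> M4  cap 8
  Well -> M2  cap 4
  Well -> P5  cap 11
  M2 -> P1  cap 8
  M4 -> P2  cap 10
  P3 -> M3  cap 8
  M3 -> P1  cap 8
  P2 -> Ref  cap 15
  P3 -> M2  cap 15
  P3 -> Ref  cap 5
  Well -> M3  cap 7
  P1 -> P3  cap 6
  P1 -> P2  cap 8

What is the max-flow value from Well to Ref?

Augment Well→M3→P1→P2→Ref: bottleneck 7, flow now 7.
Augment Well→P5→P1→P2→Ref: bottleneck 1, flow now 8.
Augment Well→P5→P1→P3→Ref: bottleneck 5, flow now 13.
Augment Well→M2→M4→P2→Ref: bottleneck 4, flow now 17.
No augmenting path remains; maximum flow = 17.
In the residual graph, reachable from Well: {Well, P5}.
Min-cut edges: Well→M3 (7), Well→M2 (4), P5→P1 (6); capacity 7 + 4 + 6 = 17.
This cut is saturated, so no flow can exceed 17.

17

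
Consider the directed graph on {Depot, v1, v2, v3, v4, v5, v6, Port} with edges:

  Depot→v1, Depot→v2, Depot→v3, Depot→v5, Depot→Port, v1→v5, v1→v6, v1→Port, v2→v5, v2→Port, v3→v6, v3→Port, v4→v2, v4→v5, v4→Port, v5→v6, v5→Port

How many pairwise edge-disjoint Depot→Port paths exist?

Assign every edge capacity 1; by Menger, the answer equals the max flow.
Path Depot→Port (+1); total 1.
Path Depot→v1→Port (+1); total 2.
Path Depot→v2→Port (+1); total 3.
Path Depot→v3→Port (+1); total 4.
Path Depot→v5→Port (+1); total 5.
No residual Depot→Port path; max flow = 5.
Certifying cut of size 5: {Depot→Port, Depot→v1, Depot→v2, Depot→v3, Depot→v5}.

5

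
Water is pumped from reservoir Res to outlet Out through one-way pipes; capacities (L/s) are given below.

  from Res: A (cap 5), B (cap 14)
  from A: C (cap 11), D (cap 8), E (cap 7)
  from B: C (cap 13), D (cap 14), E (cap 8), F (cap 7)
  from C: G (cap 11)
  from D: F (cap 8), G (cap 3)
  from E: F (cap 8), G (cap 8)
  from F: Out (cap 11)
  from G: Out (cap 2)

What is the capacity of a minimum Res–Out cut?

Augment Res→B→F→Out: bottleneck 7, flow now 7.
Augment Res→A→C→G→Out: bottleneck 2, flow now 9.
Augment Res→A→D→F→Out: bottleneck 3, flow now 12.
Augment Res→B→D→F→Out: bottleneck 1, flow now 13.
No augmenting path remains; maximum flow = 13.
By max-flow min-cut, the minimum cut capacity equals the max flow.
In the residual graph, reachable from Res: {Res, A, B, C, D, E, F, G}.
Min-cut edges: F→Out (11), G→Out (2); capacity 11 + 2 = 13.

13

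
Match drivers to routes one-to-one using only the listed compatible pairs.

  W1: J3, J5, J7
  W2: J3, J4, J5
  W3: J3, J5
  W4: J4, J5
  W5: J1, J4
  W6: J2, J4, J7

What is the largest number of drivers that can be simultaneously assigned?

Unit-capacity flow: source→left, listed edges, right→sink; max matching = max flow.
Augmenting path W1→J3 (+1); matched 1.
Augmenting path W2→J4 (+1); matched 2.
Augmenting path W3→J5 (+1); matched 3.
Augmenting path W5→J1 (+1); matched 4.
Augmenting path W6→J2 (+1); matched 5.
Augmenting path W4→J4→W2→J3→W1→J7 (+1); matched 6.
No augmenting path remains; maximum matching = 6.
König certificate: {W1, W2, W3, W4, W5, W6} is a vertex cover of size 6 (every listed pair touches it), so no matching can be larger.

6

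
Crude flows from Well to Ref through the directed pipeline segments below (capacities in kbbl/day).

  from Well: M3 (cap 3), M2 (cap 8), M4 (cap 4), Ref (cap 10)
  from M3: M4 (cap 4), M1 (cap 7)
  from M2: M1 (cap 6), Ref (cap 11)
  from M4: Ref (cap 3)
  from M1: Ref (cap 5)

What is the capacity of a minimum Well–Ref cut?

24

Augment Well→Ref: bottleneck 10, flow now 10.
Augment Well→M2→Ref: bottleneck 8, flow now 18.
Augment Well→M4→Ref: bottleneck 3, flow now 21.
Augment Well→M3→M1→Ref: bottleneck 3, flow now 24.
No augmenting path remains; maximum flow = 24.
By max-flow min-cut, the minimum cut capacity equals the max flow.
In the residual graph, reachable from Well: {Well, M4}.
Min-cut edges: Well→M3 (3), Well→M2 (8), Well→Ref (10), M4→Ref (3); capacity 3 + 8 + 10 + 3 = 24.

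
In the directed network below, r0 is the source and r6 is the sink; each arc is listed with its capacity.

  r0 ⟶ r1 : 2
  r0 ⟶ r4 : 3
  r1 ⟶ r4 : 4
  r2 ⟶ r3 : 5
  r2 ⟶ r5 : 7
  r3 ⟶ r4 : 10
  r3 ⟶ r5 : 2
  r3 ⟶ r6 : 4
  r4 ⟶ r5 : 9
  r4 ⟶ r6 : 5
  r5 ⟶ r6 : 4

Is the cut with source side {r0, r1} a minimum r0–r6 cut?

No — its capacity is 7, but the minimum cut has capacity 5.

Given cut capacity: 3 + 4 = 7.
Augment r0→r4→r6: bottleneck 3, flow now 3.
Augment r0→r1→r4→r6: bottleneck 2, flow now 5.
No augmenting path remains; maximum flow = 5.
In the residual graph, reachable from r0: {r0}.
Min-cut edges: r0→r1 (2), r0→r4 (3); capacity 2 + 3 = 5.
Cut capacity 7 exceeds the max flow 5, so it is not minimum.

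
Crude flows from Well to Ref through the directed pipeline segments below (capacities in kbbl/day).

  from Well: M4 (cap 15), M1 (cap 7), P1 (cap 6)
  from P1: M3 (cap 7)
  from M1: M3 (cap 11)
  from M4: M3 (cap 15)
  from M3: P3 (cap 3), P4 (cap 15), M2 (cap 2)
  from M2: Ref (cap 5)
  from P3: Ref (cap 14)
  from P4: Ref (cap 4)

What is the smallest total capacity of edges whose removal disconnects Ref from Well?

Augment Well→P1→M3→M2→Ref: bottleneck 2, flow now 2.
Augment Well→P1→M3→P3→Ref: bottleneck 3, flow now 5.
Augment Well→P1→M3→P4→Ref: bottleneck 1, flow now 6.
Augment Well→M1→M3→P4→Ref: bottleneck 3, flow now 9.
No augmenting path remains; maximum flow = 9.
By max-flow min-cut, the minimum cut capacity equals the max flow.
In the residual graph, reachable from Well: {Well, P1, M1, M4, M3, P4}.
Min-cut edges: M3→M2 (2), M3→P3 (3), P4→Ref (4); capacity 2 + 3 + 4 = 9.

9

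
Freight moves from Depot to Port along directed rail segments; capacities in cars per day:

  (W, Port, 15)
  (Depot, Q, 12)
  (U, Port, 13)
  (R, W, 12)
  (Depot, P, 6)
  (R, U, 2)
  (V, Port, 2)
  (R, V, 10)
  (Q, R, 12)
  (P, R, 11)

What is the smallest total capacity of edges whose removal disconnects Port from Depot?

Augment Depot→P→R→U→Port: bottleneck 2, flow now 2.
Augment Depot→P→R→V→Port: bottleneck 2, flow now 4.
Augment Depot→P→R→W→Port: bottleneck 2, flow now 6.
Augment Depot→Q→R→W→Port: bottleneck 10, flow now 16.
No augmenting path remains; maximum flow = 16.
By max-flow min-cut, the minimum cut capacity equals the max flow.
In the residual graph, reachable from Depot: {Depot, P, Q, R, V}.
Min-cut edges: R→U (2), R→W (12), V→Port (2); capacity 2 + 12 + 2 = 16.

16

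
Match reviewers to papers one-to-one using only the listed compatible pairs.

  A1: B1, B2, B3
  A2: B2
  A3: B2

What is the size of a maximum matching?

Unit-capacity flow: source→left, listed edges, right→sink; max matching = max flow.
Augmenting path A1→B1 (+1); matched 1.
Augmenting path A2→B2 (+1); matched 2.
No augmenting path remains; maximum matching = 2.
König certificate: {A1, B2} is a vertex cover of size 2 (every listed pair touches it), so no matching can be larger.

2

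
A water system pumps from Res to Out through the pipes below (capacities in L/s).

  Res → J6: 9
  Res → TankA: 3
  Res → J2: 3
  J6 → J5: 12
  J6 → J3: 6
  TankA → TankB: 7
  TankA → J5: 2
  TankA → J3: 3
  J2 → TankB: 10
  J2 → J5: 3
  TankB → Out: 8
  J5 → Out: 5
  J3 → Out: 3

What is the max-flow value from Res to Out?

14

Augment Res→J6→J5→Out: bottleneck 5, flow now 5.
Augment Res→J6→J3→Out: bottleneck 3, flow now 8.
Augment Res→TankA→TankB→Out: bottleneck 3, flow now 11.
Augment Res→J2→TankB→Out: bottleneck 3, flow now 14.
No augmenting path remains; maximum flow = 14.
In the residual graph, reachable from Res: {Res, J6, J5, J3}.
Min-cut edges: Res→TankA (3), Res→J2 (3), J5→Out (5), J3→Out (3); capacity 3 + 3 + 5 + 3 = 14.
This cut is saturated, so no flow can exceed 14.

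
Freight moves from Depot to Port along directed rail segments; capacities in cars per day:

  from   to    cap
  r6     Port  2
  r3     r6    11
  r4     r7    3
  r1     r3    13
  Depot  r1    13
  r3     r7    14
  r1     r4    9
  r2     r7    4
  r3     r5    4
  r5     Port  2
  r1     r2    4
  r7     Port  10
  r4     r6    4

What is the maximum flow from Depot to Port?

Augment Depot→r1→r2→r7→Port: bottleneck 4, flow now 4.
Augment Depot→r1→r3→r5→Port: bottleneck 2, flow now 6.
Augment Depot→r1→r3→r6→Port: bottleneck 2, flow now 8.
Augment Depot→r1→r3→r7→Port: bottleneck 5, flow now 13.
No augmenting path remains; maximum flow = 13.
In the residual graph, reachable from Depot: {Depot}.
Min-cut edges: Depot→r1 (13); capacity 13 = 13.
This cut is saturated, so no flow can exceed 13.

13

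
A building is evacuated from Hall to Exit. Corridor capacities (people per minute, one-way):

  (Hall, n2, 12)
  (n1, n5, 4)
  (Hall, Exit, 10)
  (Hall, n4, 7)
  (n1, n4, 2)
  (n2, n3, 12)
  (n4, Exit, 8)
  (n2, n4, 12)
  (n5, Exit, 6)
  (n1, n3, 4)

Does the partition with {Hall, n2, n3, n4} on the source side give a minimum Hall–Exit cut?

Yes — it is a minimum cut (capacity 18).

Given cut capacity: 10 + 8 = 18.
Augment Hall→Exit: bottleneck 10, flow now 10.
Augment Hall→n4→Exit: bottleneck 7, flow now 17.
Augment Hall→n2→n4→Exit: bottleneck 1, flow now 18.
No augmenting path remains; maximum flow = 18.
Cut capacity 18 equals the max flow, so it is a minimum cut.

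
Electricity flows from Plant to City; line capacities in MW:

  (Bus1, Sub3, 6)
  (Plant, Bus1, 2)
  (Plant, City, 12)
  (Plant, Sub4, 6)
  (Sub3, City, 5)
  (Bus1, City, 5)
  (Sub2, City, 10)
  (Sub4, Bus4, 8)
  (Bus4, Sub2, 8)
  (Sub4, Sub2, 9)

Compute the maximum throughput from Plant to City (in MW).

Augment Plant→City: bottleneck 12, flow now 12.
Augment Plant→Bus1→City: bottleneck 2, flow now 14.
Augment Plant→Sub4→Sub2→City: bottleneck 6, flow now 20.
No augmenting path remains; maximum flow = 20.
In the residual graph, reachable from Plant: {Plant}.
Min-cut edges: Plant→Sub4 (6), Plant→Bus1 (2), Plant→City (12); capacity 6 + 2 + 12 = 20.
This cut is saturated, so no flow can exceed 20.

20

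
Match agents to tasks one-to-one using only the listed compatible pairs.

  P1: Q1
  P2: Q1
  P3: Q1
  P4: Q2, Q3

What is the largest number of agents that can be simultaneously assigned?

2

Unit-capacity flow: source→left, listed edges, right→sink; max matching = max flow.
Augmenting path P1→Q1 (+1); matched 1.
Augmenting path P4→Q2 (+1); matched 2.
No augmenting path remains; maximum matching = 2.
König certificate: {P4, Q1} is a vertex cover of size 2 (every listed pair touches it), so no matching can be larger.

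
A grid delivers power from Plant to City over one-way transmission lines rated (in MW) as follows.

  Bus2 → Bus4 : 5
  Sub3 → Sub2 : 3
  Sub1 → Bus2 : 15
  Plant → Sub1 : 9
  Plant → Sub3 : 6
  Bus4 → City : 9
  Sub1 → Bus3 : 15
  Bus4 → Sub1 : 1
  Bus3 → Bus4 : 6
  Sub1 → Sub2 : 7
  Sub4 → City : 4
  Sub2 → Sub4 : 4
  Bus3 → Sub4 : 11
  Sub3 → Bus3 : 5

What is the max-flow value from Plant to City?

13

Augment Plant→Sub3→Sub2→Sub4→City: bottleneck 3, flow now 3.
Augment Plant→Sub3→Bus3→Bus4→City: bottleneck 3, flow now 6.
Augment Plant→Sub1→Sub2→Sub4→City: bottleneck 1, flow now 7.
Augment Plant→Sub1→Bus2→Bus4→City: bottleneck 5, flow now 12.
Augment Plant→Sub1→Bus3→Bus4→City: bottleneck 1, flow now 13.
No augmenting path remains; maximum flow = 13.
In the residual graph, reachable from Plant: {Plant, Sub3, Sub1, Sub2, Bus2, Bus3, Bus4, Sub4}.
Min-cut edges: Bus4→City (9), Sub4→City (4); capacity 9 + 4 = 13.
This cut is saturated, so no flow can exceed 13.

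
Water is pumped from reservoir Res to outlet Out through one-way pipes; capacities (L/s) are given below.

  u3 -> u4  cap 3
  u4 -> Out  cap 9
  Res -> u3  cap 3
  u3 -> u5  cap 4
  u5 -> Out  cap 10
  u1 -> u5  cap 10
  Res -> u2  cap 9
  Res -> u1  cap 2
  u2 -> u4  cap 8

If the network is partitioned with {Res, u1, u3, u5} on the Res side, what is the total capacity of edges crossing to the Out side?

22

Edges leaving {Res, u1, u3, u5}: Res→u2 (9), u3→u4 (3), u5→Out (10).
Cut capacity = 9 + 3 + 10 = 22.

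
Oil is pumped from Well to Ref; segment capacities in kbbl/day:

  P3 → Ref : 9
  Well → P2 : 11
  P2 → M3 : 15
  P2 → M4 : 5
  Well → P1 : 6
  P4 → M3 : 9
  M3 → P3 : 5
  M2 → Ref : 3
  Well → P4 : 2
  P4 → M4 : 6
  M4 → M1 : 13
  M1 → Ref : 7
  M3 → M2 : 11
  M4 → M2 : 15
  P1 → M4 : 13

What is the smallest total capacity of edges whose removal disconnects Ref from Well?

15

Augment Well→P4→M4→M2→Ref: bottleneck 2, flow now 2.
Augment Well→P1→M4→M2→Ref: bottleneck 1, flow now 3.
Augment Well→P1→M4→M1→Ref: bottleneck 5, flow now 8.
Augment Well→P2→M4→M1→Ref: bottleneck 2, flow now 10.
Augment Well→P2→M3→P3→Ref: bottleneck 5, flow now 15.
No augmenting path remains; maximum flow = 15.
By max-flow min-cut, the minimum cut capacity equals the max flow.
In the residual graph, reachable from Well: {Well, P4, P1, P2, M4, M3, M2, M1}.
Min-cut edges: M3→P3 (5), M2→Ref (3), M1→Ref (7); capacity 5 + 3 + 7 = 15.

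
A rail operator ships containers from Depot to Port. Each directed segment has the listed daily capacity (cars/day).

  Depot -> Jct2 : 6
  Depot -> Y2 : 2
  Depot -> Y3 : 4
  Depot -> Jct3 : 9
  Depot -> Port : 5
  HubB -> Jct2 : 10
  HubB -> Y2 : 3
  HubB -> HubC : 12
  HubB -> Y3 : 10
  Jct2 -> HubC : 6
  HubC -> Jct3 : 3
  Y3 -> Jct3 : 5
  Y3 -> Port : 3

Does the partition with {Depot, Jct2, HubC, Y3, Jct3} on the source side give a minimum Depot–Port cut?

No — its capacity is 10, but the minimum cut has capacity 8.

Given cut capacity: 2 + 5 + 3 = 10.
Augment Depot→Port: bottleneck 5, flow now 5.
Augment Depot→Y3→Port: bottleneck 3, flow now 8.
No augmenting path remains; maximum flow = 8.
In the residual graph, reachable from Depot: {Depot, Jct2, Y2, HubC, Y3, Jct3}.
Min-cut edges: Depot→Port (5), Y3→Port (3); capacity 5 + 3 = 8.
Cut capacity 10 exceeds the max flow 8, so it is not minimum.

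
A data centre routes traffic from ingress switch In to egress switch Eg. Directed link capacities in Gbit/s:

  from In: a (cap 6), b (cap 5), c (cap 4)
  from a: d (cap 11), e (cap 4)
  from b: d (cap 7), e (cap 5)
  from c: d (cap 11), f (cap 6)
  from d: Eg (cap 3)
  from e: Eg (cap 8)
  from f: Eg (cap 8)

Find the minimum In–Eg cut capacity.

Augment In→a→d→Eg: bottleneck 3, flow now 3.
Augment In→a→e→Eg: bottleneck 3, flow now 6.
Augment In→b→e→Eg: bottleneck 5, flow now 11.
Augment In→c→f→Eg: bottleneck 4, flow now 15.
No augmenting path remains; maximum flow = 15.
By max-flow min-cut, the minimum cut capacity equals the max flow.
In the residual graph, reachable from In: {In}.
Min-cut edges: In→a (6), In→b (5), In→c (4); capacity 6 + 5 + 4 = 15.

15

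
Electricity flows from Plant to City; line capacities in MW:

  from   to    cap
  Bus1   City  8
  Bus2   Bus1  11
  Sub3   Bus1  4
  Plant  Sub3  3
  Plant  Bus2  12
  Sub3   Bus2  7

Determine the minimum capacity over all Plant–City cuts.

Augment Plant→Sub3→Bus1→City: bottleneck 3, flow now 3.
Augment Plant→Bus2→Bus1→City: bottleneck 5, flow now 8.
No augmenting path remains; maximum flow = 8.
By max-flow min-cut, the minimum cut capacity equals the max flow.
In the residual graph, reachable from Plant: {Plant, Sub3, Bus2, Bus1}.
Min-cut edges: Bus1→City (8); capacity 8 = 8.

8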